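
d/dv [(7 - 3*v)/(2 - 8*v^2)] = (-12*v^2 + 56*v - 3)/(2*(16*v^4 - 8*v^2 + 1))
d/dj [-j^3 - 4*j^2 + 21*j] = -3*j^2 - 8*j + 21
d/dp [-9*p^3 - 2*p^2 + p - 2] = -27*p^2 - 4*p + 1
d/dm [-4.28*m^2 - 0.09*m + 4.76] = -8.56*m - 0.09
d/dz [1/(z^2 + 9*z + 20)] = (-2*z - 9)/(z^2 + 9*z + 20)^2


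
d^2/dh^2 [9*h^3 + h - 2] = 54*h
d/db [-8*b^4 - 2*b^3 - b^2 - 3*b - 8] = -32*b^3 - 6*b^2 - 2*b - 3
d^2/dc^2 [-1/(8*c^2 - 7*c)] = 2*(8*c*(8*c - 7) - (16*c - 7)^2)/(c^3*(8*c - 7)^3)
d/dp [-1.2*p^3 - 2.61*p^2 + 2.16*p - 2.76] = -3.6*p^2 - 5.22*p + 2.16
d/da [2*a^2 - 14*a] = 4*a - 14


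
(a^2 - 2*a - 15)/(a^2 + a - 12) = (a^2 - 2*a - 15)/(a^2 + a - 12)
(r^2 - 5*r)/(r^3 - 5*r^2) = 1/r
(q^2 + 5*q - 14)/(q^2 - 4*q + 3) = (q^2 + 5*q - 14)/(q^2 - 4*q + 3)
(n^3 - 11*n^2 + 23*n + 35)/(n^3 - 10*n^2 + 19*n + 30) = (n - 7)/(n - 6)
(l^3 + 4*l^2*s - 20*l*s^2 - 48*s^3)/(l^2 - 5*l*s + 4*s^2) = (-l^2 - 8*l*s - 12*s^2)/(-l + s)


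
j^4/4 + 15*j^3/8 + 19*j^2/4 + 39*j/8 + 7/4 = (j/4 + 1/4)*(j + 1)*(j + 2)*(j + 7/2)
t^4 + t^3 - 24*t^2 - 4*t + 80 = (t - 4)*(t - 2)*(t + 2)*(t + 5)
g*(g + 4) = g^2 + 4*g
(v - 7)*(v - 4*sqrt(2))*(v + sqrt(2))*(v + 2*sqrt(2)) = v^4 - 7*v^3 - sqrt(2)*v^3 - 20*v^2 + 7*sqrt(2)*v^2 - 16*sqrt(2)*v + 140*v + 112*sqrt(2)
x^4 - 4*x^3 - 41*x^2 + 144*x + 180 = (x - 6)*(x - 5)*(x + 1)*(x + 6)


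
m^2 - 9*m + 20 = (m - 5)*(m - 4)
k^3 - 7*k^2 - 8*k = k*(k - 8)*(k + 1)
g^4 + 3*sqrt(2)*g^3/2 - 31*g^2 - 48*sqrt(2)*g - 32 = (g - 4*sqrt(2))*(g + sqrt(2)/2)*(g + sqrt(2))*(g + 4*sqrt(2))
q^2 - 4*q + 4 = (q - 2)^2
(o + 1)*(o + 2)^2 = o^3 + 5*o^2 + 8*o + 4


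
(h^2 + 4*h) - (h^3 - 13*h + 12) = -h^3 + h^2 + 17*h - 12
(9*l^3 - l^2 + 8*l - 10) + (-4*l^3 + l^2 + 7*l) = 5*l^3 + 15*l - 10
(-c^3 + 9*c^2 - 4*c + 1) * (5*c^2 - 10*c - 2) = -5*c^5 + 55*c^4 - 108*c^3 + 27*c^2 - 2*c - 2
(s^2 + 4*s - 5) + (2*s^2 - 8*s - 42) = 3*s^2 - 4*s - 47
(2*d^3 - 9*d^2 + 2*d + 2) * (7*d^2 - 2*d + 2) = 14*d^5 - 67*d^4 + 36*d^3 - 8*d^2 + 4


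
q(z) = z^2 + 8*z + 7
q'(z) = 2*z + 8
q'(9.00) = 26.00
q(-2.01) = -5.04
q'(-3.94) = 0.12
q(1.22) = 18.25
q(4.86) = 69.50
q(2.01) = 27.12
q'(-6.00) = -4.00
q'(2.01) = 12.02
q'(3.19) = 14.38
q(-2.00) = -5.00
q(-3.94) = -9.00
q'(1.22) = 10.44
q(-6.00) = -5.00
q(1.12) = 17.21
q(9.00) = 160.00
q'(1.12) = 10.24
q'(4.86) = 17.72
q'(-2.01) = 3.98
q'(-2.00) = 4.00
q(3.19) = 42.70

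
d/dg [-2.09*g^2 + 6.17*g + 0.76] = 6.17 - 4.18*g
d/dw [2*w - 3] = 2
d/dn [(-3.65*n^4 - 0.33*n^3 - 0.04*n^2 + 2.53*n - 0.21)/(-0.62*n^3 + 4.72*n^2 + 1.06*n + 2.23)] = (2.263*n^6 - 34.456*n^5 - 13.1894*n^4 - 30.1204*n^3 - 14.5823*n^2 + 1.804*n + 5.8645)/(0.3844*n^6 - 5.8528*n^5 + 20.964*n^4 + 7.2412*n^3 + 22.1748*n^2 + 4.7276*n + 4.9729)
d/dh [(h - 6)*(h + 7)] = 2*h + 1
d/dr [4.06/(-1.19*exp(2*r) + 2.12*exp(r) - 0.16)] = (9.6628*exp(r) - 8.6072)*exp(r)/(1.19*exp(2*r) - 2.12*exp(r) + 0.16)^2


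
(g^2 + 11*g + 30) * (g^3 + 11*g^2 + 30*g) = g^5 + 22*g^4 + 181*g^3 + 660*g^2 + 900*g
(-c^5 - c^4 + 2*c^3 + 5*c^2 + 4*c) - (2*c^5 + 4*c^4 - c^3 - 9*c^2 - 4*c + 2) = -3*c^5 - 5*c^4 + 3*c^3 + 14*c^2 + 8*c - 2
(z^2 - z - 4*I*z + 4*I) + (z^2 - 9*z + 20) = 2*z^2 - 10*z - 4*I*z + 20 + 4*I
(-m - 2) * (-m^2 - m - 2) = m^3 + 3*m^2 + 4*m + 4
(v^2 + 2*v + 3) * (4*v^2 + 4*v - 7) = 4*v^4 + 12*v^3 + 13*v^2 - 2*v - 21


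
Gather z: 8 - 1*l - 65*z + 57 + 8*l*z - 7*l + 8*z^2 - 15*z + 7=-8*l + 8*z^2 + z*(8*l - 80) + 72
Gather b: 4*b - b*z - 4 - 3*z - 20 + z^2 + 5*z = b*(4 - z) + z^2 + 2*z - 24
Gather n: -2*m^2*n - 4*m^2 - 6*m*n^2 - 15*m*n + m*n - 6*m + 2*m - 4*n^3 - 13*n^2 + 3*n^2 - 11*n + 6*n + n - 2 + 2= -4*m^2 - 4*m - 4*n^3 + n^2*(-6*m - 10) + n*(-2*m^2 - 14*m - 4)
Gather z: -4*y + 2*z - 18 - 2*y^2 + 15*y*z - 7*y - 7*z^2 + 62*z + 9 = -2*y^2 - 11*y - 7*z^2 + z*(15*y + 64) - 9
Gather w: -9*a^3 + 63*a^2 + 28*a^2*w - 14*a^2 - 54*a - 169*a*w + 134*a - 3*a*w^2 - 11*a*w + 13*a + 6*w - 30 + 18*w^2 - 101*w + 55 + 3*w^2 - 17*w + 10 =-9*a^3 + 49*a^2 + 93*a + w^2*(21 - 3*a) + w*(28*a^2 - 180*a - 112) + 35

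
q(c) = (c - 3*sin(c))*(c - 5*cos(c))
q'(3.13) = 35.79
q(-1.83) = -0.59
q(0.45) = 3.46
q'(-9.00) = -8.36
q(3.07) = 23.01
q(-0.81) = -5.80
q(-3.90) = 1.61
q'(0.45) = 4.18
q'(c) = (1 - 3*cos(c))*(c - 5*cos(c)) + (c - 3*sin(c))*(5*sin(c) + 1) = (c - 3*sin(c))*(5*sin(c) + 1) - (c - 5*cos(c))*(3*cos(c) - 1)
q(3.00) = 20.48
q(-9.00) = 34.50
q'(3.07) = 36.04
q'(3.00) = 35.96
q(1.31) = -0.03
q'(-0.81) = 0.98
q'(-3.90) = -27.33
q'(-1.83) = -5.07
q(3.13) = 25.16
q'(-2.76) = 8.53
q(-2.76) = -3.09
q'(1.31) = -9.26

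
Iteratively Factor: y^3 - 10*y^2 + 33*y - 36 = (y - 3)*(y^2 - 7*y + 12) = (y - 3)^2*(y - 4)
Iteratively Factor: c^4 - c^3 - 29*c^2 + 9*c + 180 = (c - 5)*(c^3 + 4*c^2 - 9*c - 36) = (c - 5)*(c - 3)*(c^2 + 7*c + 12) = (c - 5)*(c - 3)*(c + 4)*(c + 3)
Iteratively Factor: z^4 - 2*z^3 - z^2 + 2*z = (z)*(z^3 - 2*z^2 - z + 2) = z*(z - 1)*(z^2 - z - 2) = z*(z - 2)*(z - 1)*(z + 1)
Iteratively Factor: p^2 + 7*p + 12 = (p + 4)*(p + 3)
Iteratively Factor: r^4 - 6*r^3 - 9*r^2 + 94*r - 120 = (r + 4)*(r^3 - 10*r^2 + 31*r - 30) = (r - 5)*(r + 4)*(r^2 - 5*r + 6) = (r - 5)*(r - 3)*(r + 4)*(r - 2)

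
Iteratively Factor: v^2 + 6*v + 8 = (v + 4)*(v + 2)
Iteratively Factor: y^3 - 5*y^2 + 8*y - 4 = (y - 2)*(y^2 - 3*y + 2) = (y - 2)^2*(y - 1)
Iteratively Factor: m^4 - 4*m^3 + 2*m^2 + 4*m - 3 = (m - 1)*(m^3 - 3*m^2 - m + 3) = (m - 3)*(m - 1)*(m^2 - 1) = (m - 3)*(m - 1)*(m + 1)*(m - 1)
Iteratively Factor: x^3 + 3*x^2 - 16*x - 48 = (x + 4)*(x^2 - x - 12) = (x + 3)*(x + 4)*(x - 4)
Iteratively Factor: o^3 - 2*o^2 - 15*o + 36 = (o - 3)*(o^2 + o - 12) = (o - 3)*(o + 4)*(o - 3)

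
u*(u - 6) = u^2 - 6*u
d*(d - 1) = d^2 - d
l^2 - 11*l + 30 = (l - 6)*(l - 5)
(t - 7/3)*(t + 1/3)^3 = t^4 - 4*t^3/3 - 2*t^2 - 20*t/27 - 7/81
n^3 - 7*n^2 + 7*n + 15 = (n - 5)*(n - 3)*(n + 1)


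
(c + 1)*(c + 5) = c^2 + 6*c + 5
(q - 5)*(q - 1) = q^2 - 6*q + 5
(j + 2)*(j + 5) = j^2 + 7*j + 10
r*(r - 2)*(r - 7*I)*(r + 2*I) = r^4 - 2*r^3 - 5*I*r^3 + 14*r^2 + 10*I*r^2 - 28*r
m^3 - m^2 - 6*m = m*(m - 3)*(m + 2)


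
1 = 1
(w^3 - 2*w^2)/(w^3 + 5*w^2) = (w - 2)/(w + 5)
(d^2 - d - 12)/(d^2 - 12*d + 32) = (d + 3)/(d - 8)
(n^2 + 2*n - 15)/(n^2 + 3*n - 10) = (n - 3)/(n - 2)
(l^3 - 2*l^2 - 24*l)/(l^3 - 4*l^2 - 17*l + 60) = l*(l - 6)/(l^2 - 8*l + 15)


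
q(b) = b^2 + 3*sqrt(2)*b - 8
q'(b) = 2*b + 3*sqrt(2)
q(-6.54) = 7.02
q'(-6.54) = -8.84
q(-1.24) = -11.72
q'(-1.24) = 1.76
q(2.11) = 5.40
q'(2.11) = 8.46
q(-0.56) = -10.06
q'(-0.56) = 3.12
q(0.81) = -3.91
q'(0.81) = 5.86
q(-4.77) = -5.48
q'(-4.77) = -5.30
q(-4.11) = -8.55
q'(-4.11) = -3.98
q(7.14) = 73.27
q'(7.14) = 18.52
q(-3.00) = -11.73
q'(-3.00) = -1.76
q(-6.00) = 2.54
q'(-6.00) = -7.76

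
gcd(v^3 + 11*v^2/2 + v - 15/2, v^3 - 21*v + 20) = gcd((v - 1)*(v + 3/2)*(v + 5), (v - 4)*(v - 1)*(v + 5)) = v^2 + 4*v - 5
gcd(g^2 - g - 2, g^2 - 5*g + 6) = g - 2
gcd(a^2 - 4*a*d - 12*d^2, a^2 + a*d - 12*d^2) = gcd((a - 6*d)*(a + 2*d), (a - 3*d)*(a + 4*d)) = 1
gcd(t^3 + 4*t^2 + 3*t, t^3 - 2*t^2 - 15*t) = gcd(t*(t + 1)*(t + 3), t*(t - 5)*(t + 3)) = t^2 + 3*t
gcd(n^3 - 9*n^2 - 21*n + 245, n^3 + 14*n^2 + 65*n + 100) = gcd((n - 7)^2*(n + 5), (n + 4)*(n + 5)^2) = n + 5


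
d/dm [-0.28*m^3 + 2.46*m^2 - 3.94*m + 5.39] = -0.84*m^2 + 4.92*m - 3.94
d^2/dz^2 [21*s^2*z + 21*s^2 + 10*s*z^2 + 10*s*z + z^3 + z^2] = 20*s + 6*z + 2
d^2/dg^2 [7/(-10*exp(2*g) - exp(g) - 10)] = 7*(-2*(20*exp(g) + 1)^2*exp(g) + (40*exp(g) + 1)*(10*exp(2*g) + exp(g) + 10))*exp(g)/(10*exp(2*g) + exp(g) + 10)^3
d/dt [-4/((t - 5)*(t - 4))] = 4*(2*t - 9)/((t - 5)^2*(t - 4)^2)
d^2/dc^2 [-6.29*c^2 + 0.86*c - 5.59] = -12.5800000000000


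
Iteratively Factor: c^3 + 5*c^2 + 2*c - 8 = (c + 4)*(c^2 + c - 2) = (c + 2)*(c + 4)*(c - 1)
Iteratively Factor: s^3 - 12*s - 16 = (s + 2)*(s^2 - 2*s - 8) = (s + 2)^2*(s - 4)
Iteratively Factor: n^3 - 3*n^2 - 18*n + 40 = (n - 2)*(n^2 - n - 20) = (n - 2)*(n + 4)*(n - 5)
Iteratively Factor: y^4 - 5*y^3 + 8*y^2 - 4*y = (y - 2)*(y^3 - 3*y^2 + 2*y) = y*(y - 2)*(y^2 - 3*y + 2) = y*(y - 2)^2*(y - 1)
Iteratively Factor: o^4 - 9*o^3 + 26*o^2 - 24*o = (o - 4)*(o^3 - 5*o^2 + 6*o) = (o - 4)*(o - 3)*(o^2 - 2*o) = (o - 4)*(o - 3)*(o - 2)*(o)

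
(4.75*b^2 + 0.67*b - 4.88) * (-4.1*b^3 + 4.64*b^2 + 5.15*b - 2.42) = -19.475*b^5 + 19.293*b^4 + 47.5793*b^3 - 30.6877*b^2 - 26.7534*b + 11.8096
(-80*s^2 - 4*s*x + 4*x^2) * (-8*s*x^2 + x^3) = 640*s^3*x^2 - 48*s^2*x^3 - 36*s*x^4 + 4*x^5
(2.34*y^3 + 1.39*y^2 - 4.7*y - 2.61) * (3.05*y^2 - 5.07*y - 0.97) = 7.137*y^5 - 7.6243*y^4 - 23.6521*y^3 + 14.5202*y^2 + 17.7917*y + 2.5317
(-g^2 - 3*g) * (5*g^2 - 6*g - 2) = -5*g^4 - 9*g^3 + 20*g^2 + 6*g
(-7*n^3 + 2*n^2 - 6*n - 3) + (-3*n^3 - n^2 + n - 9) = -10*n^3 + n^2 - 5*n - 12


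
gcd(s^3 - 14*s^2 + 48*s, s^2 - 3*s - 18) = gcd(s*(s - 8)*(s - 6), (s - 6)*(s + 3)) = s - 6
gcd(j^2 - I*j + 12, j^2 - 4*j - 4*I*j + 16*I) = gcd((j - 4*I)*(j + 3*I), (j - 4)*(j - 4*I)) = j - 4*I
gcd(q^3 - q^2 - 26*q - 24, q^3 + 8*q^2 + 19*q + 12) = q^2 + 5*q + 4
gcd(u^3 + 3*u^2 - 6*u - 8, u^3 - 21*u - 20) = u^2 + 5*u + 4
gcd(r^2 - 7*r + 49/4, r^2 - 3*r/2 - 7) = r - 7/2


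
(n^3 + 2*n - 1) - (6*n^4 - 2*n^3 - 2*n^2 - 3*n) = -6*n^4 + 3*n^3 + 2*n^2 + 5*n - 1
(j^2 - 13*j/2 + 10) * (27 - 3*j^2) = -3*j^4 + 39*j^3/2 - 3*j^2 - 351*j/2 + 270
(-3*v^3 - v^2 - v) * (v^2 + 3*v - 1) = -3*v^5 - 10*v^4 - v^3 - 2*v^2 + v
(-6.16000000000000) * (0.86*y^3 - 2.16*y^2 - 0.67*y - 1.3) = -5.2976*y^3 + 13.3056*y^2 + 4.1272*y + 8.008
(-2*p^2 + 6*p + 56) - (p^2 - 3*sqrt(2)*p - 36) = -3*p^2 + 3*sqrt(2)*p + 6*p + 92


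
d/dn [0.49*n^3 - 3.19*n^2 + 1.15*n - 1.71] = 1.47*n^2 - 6.38*n + 1.15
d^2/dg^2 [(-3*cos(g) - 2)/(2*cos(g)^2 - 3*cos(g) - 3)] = (-108*sin(g)^4*cos(g) - 50*sin(g)^4 + 91*sin(g)^2 - 3*cos(g) - 36*cos(3*g) + 6*cos(5*g) - 35)/(2*sin(g)^2 + 3*cos(g) + 1)^3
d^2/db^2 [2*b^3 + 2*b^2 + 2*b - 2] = 12*b + 4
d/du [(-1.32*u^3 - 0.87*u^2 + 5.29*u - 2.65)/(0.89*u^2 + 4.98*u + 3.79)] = (-1.1748*u^4 - 13.1472*u^3 - 24.0491*u^2 - 1.8776*u + 33.2461)/(0.7921*u^4 + 8.8644*u^3 + 31.5466*u^2 + 37.7484*u + 14.3641)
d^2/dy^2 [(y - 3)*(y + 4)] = 2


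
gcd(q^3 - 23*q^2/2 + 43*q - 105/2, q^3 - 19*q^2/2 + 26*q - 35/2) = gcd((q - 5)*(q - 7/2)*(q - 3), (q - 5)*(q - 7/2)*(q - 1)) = q^2 - 17*q/2 + 35/2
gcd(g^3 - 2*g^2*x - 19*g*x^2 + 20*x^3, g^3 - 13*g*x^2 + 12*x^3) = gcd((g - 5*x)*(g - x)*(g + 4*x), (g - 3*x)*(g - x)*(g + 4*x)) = -g^2 - 3*g*x + 4*x^2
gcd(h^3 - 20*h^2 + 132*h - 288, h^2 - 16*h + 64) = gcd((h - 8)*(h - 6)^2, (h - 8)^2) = h - 8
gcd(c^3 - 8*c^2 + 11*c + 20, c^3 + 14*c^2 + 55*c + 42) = c + 1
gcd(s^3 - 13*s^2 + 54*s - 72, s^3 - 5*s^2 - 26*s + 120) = s^2 - 10*s + 24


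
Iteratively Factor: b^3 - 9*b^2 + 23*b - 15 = (b - 3)*(b^2 - 6*b + 5) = (b - 3)*(b - 1)*(b - 5)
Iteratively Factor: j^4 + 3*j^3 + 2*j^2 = (j + 1)*(j^3 + 2*j^2) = j*(j + 1)*(j^2 + 2*j) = j^2*(j + 1)*(j + 2)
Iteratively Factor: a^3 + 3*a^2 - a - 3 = (a + 1)*(a^2 + 2*a - 3) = (a + 1)*(a + 3)*(a - 1)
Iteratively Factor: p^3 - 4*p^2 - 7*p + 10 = (p - 5)*(p^2 + p - 2) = (p - 5)*(p - 1)*(p + 2)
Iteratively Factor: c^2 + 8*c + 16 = (c + 4)*(c + 4)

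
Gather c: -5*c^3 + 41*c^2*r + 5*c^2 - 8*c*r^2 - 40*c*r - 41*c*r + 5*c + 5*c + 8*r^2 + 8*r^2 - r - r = -5*c^3 + c^2*(41*r + 5) + c*(-8*r^2 - 81*r + 10) + 16*r^2 - 2*r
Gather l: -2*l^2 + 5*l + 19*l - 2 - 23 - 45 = -2*l^2 + 24*l - 70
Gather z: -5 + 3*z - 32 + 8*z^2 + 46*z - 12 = 8*z^2 + 49*z - 49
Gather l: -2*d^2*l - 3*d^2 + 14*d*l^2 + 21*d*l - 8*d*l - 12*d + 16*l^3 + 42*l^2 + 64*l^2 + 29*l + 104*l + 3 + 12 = -3*d^2 - 12*d + 16*l^3 + l^2*(14*d + 106) + l*(-2*d^2 + 13*d + 133) + 15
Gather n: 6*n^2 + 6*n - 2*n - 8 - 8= 6*n^2 + 4*n - 16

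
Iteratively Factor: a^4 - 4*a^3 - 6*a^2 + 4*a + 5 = (a + 1)*(a^3 - 5*a^2 - a + 5) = (a + 1)^2*(a^2 - 6*a + 5) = (a - 1)*(a + 1)^2*(a - 5)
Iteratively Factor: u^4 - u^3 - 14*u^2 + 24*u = (u + 4)*(u^3 - 5*u^2 + 6*u) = u*(u + 4)*(u^2 - 5*u + 6) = u*(u - 3)*(u + 4)*(u - 2)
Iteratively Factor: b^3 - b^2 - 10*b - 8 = (b - 4)*(b^2 + 3*b + 2) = (b - 4)*(b + 2)*(b + 1)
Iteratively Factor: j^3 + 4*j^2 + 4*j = (j)*(j^2 + 4*j + 4) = j*(j + 2)*(j + 2)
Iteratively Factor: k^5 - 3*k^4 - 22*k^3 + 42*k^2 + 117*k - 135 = (k + 3)*(k^4 - 6*k^3 - 4*k^2 + 54*k - 45) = (k + 3)^2*(k^3 - 9*k^2 + 23*k - 15) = (k - 1)*(k + 3)^2*(k^2 - 8*k + 15) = (k - 5)*(k - 1)*(k + 3)^2*(k - 3)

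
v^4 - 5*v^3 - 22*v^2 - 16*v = v*(v - 8)*(v + 1)*(v + 2)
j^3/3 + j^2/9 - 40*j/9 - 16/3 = (j/3 + 1)*(j - 4)*(j + 4/3)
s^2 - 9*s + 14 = (s - 7)*(s - 2)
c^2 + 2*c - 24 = (c - 4)*(c + 6)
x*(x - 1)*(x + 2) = x^3 + x^2 - 2*x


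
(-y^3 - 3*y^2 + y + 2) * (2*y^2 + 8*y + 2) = -2*y^5 - 14*y^4 - 24*y^3 + 6*y^2 + 18*y + 4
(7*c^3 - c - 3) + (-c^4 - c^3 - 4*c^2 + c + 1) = -c^4 + 6*c^3 - 4*c^2 - 2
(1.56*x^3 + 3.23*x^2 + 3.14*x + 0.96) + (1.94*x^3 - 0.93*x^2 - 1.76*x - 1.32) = 3.5*x^3 + 2.3*x^2 + 1.38*x - 0.36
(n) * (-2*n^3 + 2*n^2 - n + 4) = -2*n^4 + 2*n^3 - n^2 + 4*n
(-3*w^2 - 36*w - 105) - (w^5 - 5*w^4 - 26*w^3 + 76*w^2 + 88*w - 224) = -w^5 + 5*w^4 + 26*w^3 - 79*w^2 - 124*w + 119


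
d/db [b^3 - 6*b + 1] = 3*b^2 - 6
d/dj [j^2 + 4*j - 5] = 2*j + 4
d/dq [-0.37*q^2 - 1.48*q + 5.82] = -0.74*q - 1.48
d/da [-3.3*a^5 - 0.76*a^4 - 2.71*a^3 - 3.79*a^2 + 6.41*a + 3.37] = -16.5*a^4 - 3.04*a^3 - 8.13*a^2 - 7.58*a + 6.41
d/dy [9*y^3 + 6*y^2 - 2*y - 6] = 27*y^2 + 12*y - 2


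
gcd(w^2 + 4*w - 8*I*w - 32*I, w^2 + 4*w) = w + 4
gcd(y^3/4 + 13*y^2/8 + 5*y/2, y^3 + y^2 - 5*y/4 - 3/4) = 1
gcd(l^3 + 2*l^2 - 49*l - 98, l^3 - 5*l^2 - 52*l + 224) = l + 7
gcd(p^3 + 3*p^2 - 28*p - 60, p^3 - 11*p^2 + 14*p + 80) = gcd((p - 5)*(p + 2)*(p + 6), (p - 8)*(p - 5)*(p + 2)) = p^2 - 3*p - 10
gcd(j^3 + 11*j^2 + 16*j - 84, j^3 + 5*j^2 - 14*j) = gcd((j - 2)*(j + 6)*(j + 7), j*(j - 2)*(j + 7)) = j^2 + 5*j - 14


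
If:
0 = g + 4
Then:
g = -4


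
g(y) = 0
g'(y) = 0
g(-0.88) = 0.00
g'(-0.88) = 0.00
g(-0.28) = 0.00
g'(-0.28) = 0.00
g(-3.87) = 0.00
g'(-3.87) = 0.00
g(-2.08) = 0.00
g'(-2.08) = 0.00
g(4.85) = 0.00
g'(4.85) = 0.00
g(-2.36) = 0.00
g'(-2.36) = 0.00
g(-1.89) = 0.00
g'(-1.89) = 0.00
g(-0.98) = 0.00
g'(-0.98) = 0.00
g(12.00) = 0.00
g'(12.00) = 0.00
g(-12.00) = 0.00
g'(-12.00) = 0.00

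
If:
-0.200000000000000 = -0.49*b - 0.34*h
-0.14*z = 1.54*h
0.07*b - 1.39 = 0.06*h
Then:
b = 9.11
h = -12.54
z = 137.93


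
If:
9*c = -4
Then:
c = -4/9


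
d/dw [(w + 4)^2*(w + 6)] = (w + 4)*(3*w + 16)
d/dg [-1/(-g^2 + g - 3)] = (1 - 2*g)/(g^2 - g + 3)^2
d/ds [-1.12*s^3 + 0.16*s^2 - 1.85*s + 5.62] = -3.36*s^2 + 0.32*s - 1.85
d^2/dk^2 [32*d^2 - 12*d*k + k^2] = 2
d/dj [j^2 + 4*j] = 2*j + 4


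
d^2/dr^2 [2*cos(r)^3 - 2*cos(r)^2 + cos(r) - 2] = -5*cos(r)/2 + 4*cos(2*r) - 9*cos(3*r)/2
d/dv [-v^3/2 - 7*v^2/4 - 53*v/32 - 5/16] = -3*v^2/2 - 7*v/2 - 53/32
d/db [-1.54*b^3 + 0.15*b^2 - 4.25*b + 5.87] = -4.62*b^2 + 0.3*b - 4.25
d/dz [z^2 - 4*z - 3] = 2*z - 4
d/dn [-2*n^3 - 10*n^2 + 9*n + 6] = -6*n^2 - 20*n + 9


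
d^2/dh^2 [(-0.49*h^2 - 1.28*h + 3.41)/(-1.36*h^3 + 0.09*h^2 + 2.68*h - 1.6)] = (1.812608*h^6 + 14.204928*h^5 - 65.909952*h^4 + 0.86583199999999*h^3 + 41.406882*h^2 + 40.691928*h - 36.479968)/(2.515456*h^9 - 0.499392*h^8 - 14.837736*h^7 + 10.845543*h^6 + 28.064028*h^5 - 36.890448*h^4 - 6.488512*h^3 + 33.78432*h^2 - 20.5824*h + 4.096)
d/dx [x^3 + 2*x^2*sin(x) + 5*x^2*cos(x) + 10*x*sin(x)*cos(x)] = -5*x^2*sin(x) + 2*x^2*cos(x) + 3*x^2 + 4*x*sin(x) + 10*x*cos(x) + 10*x*cos(2*x) + 5*sin(2*x)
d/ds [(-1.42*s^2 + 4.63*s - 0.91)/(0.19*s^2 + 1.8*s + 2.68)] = (-3.4357*s^2 - 7.2654*s + 14.0464)/(0.0361*s^4 + 0.684*s^3 + 4.2584*s^2 + 9.648*s + 7.1824)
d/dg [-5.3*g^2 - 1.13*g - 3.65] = -10.6*g - 1.13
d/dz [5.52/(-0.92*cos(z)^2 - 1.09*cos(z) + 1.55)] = -(10.1568*cos(z) + 6.0168)*sin(z)/(0.92*cos(z)^2 + 1.09*cos(z) - 1.55)^2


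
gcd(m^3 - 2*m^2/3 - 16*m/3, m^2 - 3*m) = m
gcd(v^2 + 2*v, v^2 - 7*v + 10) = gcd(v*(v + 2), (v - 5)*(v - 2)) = 1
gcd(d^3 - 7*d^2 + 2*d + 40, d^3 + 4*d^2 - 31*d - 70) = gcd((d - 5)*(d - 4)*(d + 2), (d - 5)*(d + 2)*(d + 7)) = d^2 - 3*d - 10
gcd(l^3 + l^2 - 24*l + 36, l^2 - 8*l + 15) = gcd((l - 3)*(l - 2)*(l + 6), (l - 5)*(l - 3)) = l - 3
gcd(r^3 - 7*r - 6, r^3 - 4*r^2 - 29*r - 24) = r + 1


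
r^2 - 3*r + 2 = (r - 2)*(r - 1)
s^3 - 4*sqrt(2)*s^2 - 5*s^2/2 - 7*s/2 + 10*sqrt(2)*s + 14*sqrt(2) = (s - 7/2)*(s + 1)*(s - 4*sqrt(2))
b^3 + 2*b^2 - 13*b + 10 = (b - 2)*(b - 1)*(b + 5)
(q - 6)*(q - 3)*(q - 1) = q^3 - 10*q^2 + 27*q - 18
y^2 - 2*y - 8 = (y - 4)*(y + 2)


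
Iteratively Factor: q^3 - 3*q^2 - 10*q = (q)*(q^2 - 3*q - 10) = q*(q + 2)*(q - 5)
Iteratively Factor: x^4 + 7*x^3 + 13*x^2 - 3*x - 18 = (x - 1)*(x^3 + 8*x^2 + 21*x + 18) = (x - 1)*(x + 3)*(x^2 + 5*x + 6) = (x - 1)*(x + 2)*(x + 3)*(x + 3)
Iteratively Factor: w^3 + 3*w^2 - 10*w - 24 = (w + 4)*(w^2 - w - 6) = (w + 2)*(w + 4)*(w - 3)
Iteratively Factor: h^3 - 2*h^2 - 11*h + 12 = (h - 4)*(h^2 + 2*h - 3) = (h - 4)*(h + 3)*(h - 1)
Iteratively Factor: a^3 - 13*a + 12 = (a + 4)*(a^2 - 4*a + 3) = (a - 3)*(a + 4)*(a - 1)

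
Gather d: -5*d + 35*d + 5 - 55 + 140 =30*d + 90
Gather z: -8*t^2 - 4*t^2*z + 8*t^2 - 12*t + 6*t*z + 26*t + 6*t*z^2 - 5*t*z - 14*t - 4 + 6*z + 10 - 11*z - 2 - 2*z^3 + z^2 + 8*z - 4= -2*z^3 + z^2*(6*t + 1) + z*(-4*t^2 + t + 3)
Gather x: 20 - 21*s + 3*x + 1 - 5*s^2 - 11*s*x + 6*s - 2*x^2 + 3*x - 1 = -5*s^2 - 15*s - 2*x^2 + x*(6 - 11*s) + 20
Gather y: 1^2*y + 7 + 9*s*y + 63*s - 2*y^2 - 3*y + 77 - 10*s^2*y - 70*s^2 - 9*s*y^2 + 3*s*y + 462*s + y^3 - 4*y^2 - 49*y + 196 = -70*s^2 + 525*s + y^3 + y^2*(-9*s - 6) + y*(-10*s^2 + 12*s - 51) + 280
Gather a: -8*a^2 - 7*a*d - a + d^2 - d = -8*a^2 + a*(-7*d - 1) + d^2 - d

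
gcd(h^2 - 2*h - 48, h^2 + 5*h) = 1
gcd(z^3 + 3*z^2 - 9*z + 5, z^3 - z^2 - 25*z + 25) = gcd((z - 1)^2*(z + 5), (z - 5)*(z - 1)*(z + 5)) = z^2 + 4*z - 5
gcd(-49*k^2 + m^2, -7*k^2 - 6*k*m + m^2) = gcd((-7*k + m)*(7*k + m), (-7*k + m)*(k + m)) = 7*k - m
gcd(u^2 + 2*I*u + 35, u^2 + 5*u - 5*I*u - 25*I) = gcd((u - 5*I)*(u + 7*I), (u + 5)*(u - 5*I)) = u - 5*I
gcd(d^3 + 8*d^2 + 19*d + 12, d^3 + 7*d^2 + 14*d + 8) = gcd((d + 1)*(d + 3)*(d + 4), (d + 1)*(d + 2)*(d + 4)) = d^2 + 5*d + 4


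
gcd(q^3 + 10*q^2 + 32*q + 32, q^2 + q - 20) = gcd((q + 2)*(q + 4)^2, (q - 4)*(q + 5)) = 1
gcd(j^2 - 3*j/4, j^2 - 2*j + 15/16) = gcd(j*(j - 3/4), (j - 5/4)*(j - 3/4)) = j - 3/4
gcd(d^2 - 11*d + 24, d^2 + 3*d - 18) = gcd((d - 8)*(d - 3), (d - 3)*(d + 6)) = d - 3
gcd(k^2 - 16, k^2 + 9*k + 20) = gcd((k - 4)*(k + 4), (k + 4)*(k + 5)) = k + 4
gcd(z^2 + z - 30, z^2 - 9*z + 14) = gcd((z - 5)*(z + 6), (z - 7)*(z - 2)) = 1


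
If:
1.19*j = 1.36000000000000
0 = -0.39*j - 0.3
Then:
No Solution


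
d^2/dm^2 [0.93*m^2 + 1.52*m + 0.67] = 1.86000000000000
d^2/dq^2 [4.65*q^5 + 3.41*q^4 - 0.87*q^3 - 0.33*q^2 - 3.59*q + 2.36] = 93.0*q^3 + 40.92*q^2 - 5.22*q - 0.66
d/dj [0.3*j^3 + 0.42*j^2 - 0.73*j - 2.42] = 0.9*j^2 + 0.84*j - 0.73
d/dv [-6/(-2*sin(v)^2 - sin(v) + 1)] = -6*(4*sin(v) + 1)*cos(v)/(sin(v) - cos(2*v))^2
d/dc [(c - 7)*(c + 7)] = 2*c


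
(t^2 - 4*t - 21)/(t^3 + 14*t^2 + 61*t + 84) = (t - 7)/(t^2 + 11*t + 28)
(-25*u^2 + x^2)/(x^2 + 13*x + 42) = (-25*u^2 + x^2)/(x^2 + 13*x + 42)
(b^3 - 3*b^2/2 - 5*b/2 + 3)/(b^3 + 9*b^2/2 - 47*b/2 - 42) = (b^2 - 3*b + 2)/(b^2 + 3*b - 28)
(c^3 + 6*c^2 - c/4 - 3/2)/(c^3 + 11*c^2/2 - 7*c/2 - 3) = (c - 1/2)/(c - 1)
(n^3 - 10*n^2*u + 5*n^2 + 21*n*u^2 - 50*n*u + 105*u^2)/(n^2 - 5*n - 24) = (-n^3 + 10*n^2*u - 5*n^2 - 21*n*u^2 + 50*n*u - 105*u^2)/(-n^2 + 5*n + 24)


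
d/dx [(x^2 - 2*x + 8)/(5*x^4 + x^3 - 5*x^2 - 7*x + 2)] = (-10*x^5 + 29*x^4 - 156*x^3 - 41*x^2 + 84*x + 52)/(25*x^8 + 10*x^7 - 49*x^6 - 80*x^5 + 31*x^4 + 74*x^3 + 29*x^2 - 28*x + 4)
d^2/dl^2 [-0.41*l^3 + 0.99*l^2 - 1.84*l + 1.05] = 1.98 - 2.46*l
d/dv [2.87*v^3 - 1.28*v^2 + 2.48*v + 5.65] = 8.61*v^2 - 2.56*v + 2.48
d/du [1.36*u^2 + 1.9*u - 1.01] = 2.72*u + 1.9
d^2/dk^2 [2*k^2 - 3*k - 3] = 4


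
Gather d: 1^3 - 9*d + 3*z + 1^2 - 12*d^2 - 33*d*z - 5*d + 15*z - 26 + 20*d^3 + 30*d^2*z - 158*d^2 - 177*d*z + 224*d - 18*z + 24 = 20*d^3 + d^2*(30*z - 170) + d*(210 - 210*z)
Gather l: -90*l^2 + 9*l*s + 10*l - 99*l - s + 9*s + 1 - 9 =-90*l^2 + l*(9*s - 89) + 8*s - 8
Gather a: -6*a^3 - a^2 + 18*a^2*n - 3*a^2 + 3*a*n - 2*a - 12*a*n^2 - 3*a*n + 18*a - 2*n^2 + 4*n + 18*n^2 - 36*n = -6*a^3 + a^2*(18*n - 4) + a*(16 - 12*n^2) + 16*n^2 - 32*n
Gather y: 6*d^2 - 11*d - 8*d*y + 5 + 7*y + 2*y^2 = 6*d^2 - 11*d + 2*y^2 + y*(7 - 8*d) + 5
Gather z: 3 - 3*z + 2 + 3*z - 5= 0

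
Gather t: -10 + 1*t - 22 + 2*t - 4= 3*t - 36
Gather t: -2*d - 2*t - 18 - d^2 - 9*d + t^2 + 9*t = -d^2 - 11*d + t^2 + 7*t - 18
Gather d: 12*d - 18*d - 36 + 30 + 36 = 30 - 6*d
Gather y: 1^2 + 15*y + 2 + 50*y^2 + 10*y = 50*y^2 + 25*y + 3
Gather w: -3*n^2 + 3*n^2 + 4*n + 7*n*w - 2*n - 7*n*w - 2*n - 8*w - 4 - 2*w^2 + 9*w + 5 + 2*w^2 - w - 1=0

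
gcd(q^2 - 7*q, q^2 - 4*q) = q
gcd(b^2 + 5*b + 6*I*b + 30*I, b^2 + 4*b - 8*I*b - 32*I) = 1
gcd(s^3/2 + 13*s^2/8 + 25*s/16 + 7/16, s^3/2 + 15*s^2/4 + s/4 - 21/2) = 1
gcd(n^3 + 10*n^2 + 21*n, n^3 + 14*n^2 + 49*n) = n^2 + 7*n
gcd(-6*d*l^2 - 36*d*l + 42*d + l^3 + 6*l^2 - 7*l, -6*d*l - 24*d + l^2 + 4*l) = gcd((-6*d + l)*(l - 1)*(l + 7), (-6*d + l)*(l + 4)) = 6*d - l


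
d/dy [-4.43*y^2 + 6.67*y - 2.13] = 6.67 - 8.86*y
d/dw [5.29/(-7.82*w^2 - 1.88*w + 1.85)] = (82.7356*w + 9.9452)/(7.82*w^2 + 1.88*w - 1.85)^2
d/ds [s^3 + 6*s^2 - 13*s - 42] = 3*s^2 + 12*s - 13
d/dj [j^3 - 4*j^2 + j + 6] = 3*j^2 - 8*j + 1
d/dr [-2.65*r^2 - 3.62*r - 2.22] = -5.3*r - 3.62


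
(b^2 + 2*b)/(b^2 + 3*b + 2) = b/(b + 1)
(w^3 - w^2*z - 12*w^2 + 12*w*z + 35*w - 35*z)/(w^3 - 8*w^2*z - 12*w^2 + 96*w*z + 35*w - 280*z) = (-w + z)/(-w + 8*z)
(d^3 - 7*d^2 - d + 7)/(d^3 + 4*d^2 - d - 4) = (d - 7)/(d + 4)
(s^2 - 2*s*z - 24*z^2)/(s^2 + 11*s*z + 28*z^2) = (s - 6*z)/(s + 7*z)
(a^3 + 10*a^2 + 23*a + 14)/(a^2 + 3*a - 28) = (a^2 + 3*a + 2)/(a - 4)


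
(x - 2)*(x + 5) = x^2 + 3*x - 10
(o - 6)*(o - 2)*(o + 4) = o^3 - 4*o^2 - 20*o + 48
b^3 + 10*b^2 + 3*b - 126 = (b - 3)*(b + 6)*(b + 7)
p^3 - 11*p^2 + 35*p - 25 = (p - 5)^2*(p - 1)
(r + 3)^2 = r^2 + 6*r + 9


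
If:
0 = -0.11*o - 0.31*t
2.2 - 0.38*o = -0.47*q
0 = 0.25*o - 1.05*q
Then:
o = 8.21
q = 1.95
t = -2.91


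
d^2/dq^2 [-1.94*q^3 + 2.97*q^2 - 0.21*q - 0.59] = 5.94 - 11.64*q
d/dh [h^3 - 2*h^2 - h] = 3*h^2 - 4*h - 1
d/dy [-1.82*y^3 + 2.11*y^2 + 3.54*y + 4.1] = -5.46*y^2 + 4.22*y + 3.54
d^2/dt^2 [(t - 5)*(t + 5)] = 2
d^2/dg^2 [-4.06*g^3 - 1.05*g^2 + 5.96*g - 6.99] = -24.36*g - 2.1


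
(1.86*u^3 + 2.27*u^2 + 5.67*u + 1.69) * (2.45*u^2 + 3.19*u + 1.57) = 4.557*u^5 + 11.4949*u^4 + 24.053*u^3 + 25.7917*u^2 + 14.293*u + 2.6533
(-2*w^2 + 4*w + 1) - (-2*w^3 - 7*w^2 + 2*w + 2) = 2*w^3 + 5*w^2 + 2*w - 1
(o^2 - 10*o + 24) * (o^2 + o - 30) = o^4 - 9*o^3 - 16*o^2 + 324*o - 720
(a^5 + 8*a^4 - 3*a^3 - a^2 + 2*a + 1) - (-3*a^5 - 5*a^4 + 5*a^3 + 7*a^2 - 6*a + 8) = 4*a^5 + 13*a^4 - 8*a^3 - 8*a^2 + 8*a - 7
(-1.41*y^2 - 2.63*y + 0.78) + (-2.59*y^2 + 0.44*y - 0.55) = -4.0*y^2 - 2.19*y + 0.23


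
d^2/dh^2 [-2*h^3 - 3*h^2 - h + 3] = -12*h - 6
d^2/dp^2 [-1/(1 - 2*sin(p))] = 2*(-sin(p) + cos(2*p) + 3)/(2*sin(p) - 1)^3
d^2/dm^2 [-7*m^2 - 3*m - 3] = -14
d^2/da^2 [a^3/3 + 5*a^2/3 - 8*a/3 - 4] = 2*a + 10/3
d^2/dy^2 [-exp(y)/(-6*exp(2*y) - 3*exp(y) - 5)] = (36*exp(4*y) - 18*exp(3*y) - 180*exp(2*y) - 15*exp(y) + 25)*exp(y)/(216*exp(6*y) + 324*exp(5*y) + 702*exp(4*y) + 567*exp(3*y) + 585*exp(2*y) + 225*exp(y) + 125)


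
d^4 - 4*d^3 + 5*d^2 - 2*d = d*(d - 2)*(d - 1)^2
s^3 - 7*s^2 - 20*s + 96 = (s - 8)*(s - 3)*(s + 4)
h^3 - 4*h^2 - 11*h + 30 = (h - 5)*(h - 2)*(h + 3)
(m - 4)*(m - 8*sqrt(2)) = m^2 - 8*sqrt(2)*m - 4*m + 32*sqrt(2)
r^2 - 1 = (r - 1)*(r + 1)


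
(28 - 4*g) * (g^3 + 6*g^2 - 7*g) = -4*g^4 + 4*g^3 + 196*g^2 - 196*g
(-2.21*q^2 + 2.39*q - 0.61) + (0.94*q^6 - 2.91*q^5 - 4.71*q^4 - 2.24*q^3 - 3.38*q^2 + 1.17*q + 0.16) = 0.94*q^6 - 2.91*q^5 - 4.71*q^4 - 2.24*q^3 - 5.59*q^2 + 3.56*q - 0.45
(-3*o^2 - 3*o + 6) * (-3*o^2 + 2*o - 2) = 9*o^4 + 3*o^3 - 18*o^2 + 18*o - 12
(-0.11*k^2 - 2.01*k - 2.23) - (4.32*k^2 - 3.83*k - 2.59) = -4.43*k^2 + 1.82*k + 0.36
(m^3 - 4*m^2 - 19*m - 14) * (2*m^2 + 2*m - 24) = 2*m^5 - 6*m^4 - 70*m^3 + 30*m^2 + 428*m + 336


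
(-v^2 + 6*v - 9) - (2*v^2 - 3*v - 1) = -3*v^2 + 9*v - 8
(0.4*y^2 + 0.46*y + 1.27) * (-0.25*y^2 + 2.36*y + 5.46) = -0.1*y^4 + 0.829*y^3 + 2.9521*y^2 + 5.5088*y + 6.9342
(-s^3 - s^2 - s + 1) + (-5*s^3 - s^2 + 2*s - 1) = -6*s^3 - 2*s^2 + s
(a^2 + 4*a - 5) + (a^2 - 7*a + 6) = 2*a^2 - 3*a + 1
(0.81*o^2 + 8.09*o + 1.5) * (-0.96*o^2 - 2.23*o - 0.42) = -0.7776*o^4 - 9.5727*o^3 - 19.8209*o^2 - 6.7428*o - 0.63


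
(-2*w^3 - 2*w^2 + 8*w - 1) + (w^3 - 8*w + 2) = -w^3 - 2*w^2 + 1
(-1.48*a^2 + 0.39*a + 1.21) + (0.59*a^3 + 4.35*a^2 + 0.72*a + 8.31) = 0.59*a^3 + 2.87*a^2 + 1.11*a + 9.52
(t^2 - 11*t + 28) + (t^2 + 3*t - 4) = 2*t^2 - 8*t + 24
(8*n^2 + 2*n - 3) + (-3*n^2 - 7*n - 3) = 5*n^2 - 5*n - 6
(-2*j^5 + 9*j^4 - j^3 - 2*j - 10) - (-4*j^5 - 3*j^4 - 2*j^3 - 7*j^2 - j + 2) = 2*j^5 + 12*j^4 + j^3 + 7*j^2 - j - 12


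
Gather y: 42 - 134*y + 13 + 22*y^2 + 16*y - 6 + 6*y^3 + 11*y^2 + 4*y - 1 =6*y^3 + 33*y^2 - 114*y + 48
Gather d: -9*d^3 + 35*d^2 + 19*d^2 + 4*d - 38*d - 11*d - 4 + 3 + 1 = -9*d^3 + 54*d^2 - 45*d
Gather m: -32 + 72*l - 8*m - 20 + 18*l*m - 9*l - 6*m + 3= 63*l + m*(18*l - 14) - 49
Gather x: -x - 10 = -x - 10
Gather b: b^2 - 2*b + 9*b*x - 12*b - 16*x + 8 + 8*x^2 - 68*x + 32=b^2 + b*(9*x - 14) + 8*x^2 - 84*x + 40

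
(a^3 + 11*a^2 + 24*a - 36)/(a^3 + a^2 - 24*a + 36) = (a^2 + 5*a - 6)/(a^2 - 5*a + 6)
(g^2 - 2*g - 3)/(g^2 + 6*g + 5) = (g - 3)/(g + 5)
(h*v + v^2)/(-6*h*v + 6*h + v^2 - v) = v*(h + v)/(-6*h*v + 6*h + v^2 - v)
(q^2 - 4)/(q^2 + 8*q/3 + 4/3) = 3*(q - 2)/(3*q + 2)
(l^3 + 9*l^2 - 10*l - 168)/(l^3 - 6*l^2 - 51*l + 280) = (l^2 + 2*l - 24)/(l^2 - 13*l + 40)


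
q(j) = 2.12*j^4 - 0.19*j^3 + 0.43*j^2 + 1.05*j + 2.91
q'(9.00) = 6144.54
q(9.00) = 13818.00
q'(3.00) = 227.46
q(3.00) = 176.52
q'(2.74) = 173.57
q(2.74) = 124.60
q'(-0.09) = 0.96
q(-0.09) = 2.82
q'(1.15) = 14.18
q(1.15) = 8.11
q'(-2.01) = -71.84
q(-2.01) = 38.68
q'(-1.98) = -68.71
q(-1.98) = 36.58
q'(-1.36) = -22.50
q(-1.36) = 10.01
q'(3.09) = 248.46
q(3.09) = 197.93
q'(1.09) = 12.29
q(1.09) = 7.31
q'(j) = 8.48*j^3 - 0.57*j^2 + 0.86*j + 1.05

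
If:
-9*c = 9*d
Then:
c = -d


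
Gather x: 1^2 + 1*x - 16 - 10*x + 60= 45 - 9*x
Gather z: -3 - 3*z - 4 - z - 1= -4*z - 8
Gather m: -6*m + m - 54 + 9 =-5*m - 45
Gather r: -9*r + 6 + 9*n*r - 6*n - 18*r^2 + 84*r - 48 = -6*n - 18*r^2 + r*(9*n + 75) - 42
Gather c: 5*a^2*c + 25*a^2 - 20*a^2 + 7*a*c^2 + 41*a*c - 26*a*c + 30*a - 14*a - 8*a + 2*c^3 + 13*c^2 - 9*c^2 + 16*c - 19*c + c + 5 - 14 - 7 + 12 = 5*a^2 + 8*a + 2*c^3 + c^2*(7*a + 4) + c*(5*a^2 + 15*a - 2) - 4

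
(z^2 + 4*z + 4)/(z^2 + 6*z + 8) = (z + 2)/(z + 4)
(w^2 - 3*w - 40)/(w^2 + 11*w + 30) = (w - 8)/(w + 6)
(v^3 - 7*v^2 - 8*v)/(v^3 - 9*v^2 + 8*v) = (v + 1)/(v - 1)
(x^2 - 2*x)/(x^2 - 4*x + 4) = x/(x - 2)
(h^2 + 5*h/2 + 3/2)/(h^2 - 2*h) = (2*h^2 + 5*h + 3)/(2*h*(h - 2))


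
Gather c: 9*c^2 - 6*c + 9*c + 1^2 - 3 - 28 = 9*c^2 + 3*c - 30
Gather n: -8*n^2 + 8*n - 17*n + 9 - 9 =-8*n^2 - 9*n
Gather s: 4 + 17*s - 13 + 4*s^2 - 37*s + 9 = 4*s^2 - 20*s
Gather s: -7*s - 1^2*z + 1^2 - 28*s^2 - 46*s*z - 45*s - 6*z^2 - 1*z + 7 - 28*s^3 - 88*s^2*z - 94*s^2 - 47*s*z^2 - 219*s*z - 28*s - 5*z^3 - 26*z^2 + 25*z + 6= -28*s^3 + s^2*(-88*z - 122) + s*(-47*z^2 - 265*z - 80) - 5*z^3 - 32*z^2 + 23*z + 14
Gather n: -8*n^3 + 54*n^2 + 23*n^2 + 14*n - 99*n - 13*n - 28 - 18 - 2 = -8*n^3 + 77*n^2 - 98*n - 48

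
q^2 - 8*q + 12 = (q - 6)*(q - 2)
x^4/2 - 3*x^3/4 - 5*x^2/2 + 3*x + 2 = (x/2 + 1)*(x - 2)^2*(x + 1/2)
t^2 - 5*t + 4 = (t - 4)*(t - 1)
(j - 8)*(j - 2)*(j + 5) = j^3 - 5*j^2 - 34*j + 80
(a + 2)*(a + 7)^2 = a^3 + 16*a^2 + 77*a + 98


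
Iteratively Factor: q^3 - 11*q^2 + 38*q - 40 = (q - 2)*(q^2 - 9*q + 20) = (q - 4)*(q - 2)*(q - 5)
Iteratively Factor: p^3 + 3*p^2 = (p)*(p^2 + 3*p) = p^2*(p + 3)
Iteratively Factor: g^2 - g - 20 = (g - 5)*(g + 4)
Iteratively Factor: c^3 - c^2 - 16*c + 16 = (c - 1)*(c^2 - 16) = (c - 1)*(c + 4)*(c - 4)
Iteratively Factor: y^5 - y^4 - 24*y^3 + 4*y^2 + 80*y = (y + 2)*(y^4 - 3*y^3 - 18*y^2 + 40*y) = (y + 2)*(y + 4)*(y^3 - 7*y^2 + 10*y) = (y - 5)*(y + 2)*(y + 4)*(y^2 - 2*y) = y*(y - 5)*(y + 2)*(y + 4)*(y - 2)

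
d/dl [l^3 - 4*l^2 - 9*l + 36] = 3*l^2 - 8*l - 9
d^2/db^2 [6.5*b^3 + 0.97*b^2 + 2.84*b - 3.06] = 39.0*b + 1.94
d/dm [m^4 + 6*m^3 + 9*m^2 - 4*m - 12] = 4*m^3 + 18*m^2 + 18*m - 4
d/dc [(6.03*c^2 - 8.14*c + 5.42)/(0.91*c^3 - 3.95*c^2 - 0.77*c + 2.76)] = (-5.4873*c^4 + 14.8148*c^3 - 51.5927*c^2 + 76.1036*c - 18.293)/(0.8281*c^6 - 7.189*c^5 + 14.2011*c^4 + 11.1062*c^3 - 21.2111*c^2 - 4.2504*c + 7.6176)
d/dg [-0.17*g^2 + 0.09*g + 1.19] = 0.09 - 0.34*g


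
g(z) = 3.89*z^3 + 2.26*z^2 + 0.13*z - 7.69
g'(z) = 11.67*z^2 + 4.52*z + 0.13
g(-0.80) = -8.34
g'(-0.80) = 3.98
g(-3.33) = -126.70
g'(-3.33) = 114.49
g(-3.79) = -187.49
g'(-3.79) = 150.63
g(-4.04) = -227.83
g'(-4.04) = 172.34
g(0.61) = -5.89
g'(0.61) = 7.23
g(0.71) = -5.07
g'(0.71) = 9.22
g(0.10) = -7.65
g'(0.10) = 0.70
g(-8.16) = -1971.85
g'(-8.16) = 740.30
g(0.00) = -7.69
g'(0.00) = 0.13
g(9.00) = 3012.35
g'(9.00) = 986.08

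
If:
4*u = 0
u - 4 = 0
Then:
No Solution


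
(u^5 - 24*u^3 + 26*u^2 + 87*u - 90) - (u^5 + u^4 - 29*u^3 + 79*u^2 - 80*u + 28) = -u^4 + 5*u^3 - 53*u^2 + 167*u - 118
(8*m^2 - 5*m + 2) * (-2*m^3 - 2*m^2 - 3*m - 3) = -16*m^5 - 6*m^4 - 18*m^3 - 13*m^2 + 9*m - 6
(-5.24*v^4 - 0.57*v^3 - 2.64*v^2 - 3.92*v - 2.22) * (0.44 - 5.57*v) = 29.1868*v^5 + 0.8693*v^4 + 14.454*v^3 + 20.6728*v^2 + 10.6406*v - 0.9768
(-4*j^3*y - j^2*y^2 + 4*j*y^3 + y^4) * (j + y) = -4*j^4*y - 5*j^3*y^2 + 3*j^2*y^3 + 5*j*y^4 + y^5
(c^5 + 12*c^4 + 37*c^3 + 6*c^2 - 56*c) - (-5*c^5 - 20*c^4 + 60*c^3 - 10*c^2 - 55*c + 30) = 6*c^5 + 32*c^4 - 23*c^3 + 16*c^2 - c - 30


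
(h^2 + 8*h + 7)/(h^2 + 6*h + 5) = (h + 7)/(h + 5)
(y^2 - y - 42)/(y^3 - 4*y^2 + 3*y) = (y^2 - y - 42)/(y*(y^2 - 4*y + 3))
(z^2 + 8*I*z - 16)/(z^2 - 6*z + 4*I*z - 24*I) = (z + 4*I)/(z - 6)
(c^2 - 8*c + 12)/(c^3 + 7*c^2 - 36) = (c - 6)/(c^2 + 9*c + 18)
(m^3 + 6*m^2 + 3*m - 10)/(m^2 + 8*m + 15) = (m^2 + m - 2)/(m + 3)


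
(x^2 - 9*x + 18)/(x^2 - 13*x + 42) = (x - 3)/(x - 7)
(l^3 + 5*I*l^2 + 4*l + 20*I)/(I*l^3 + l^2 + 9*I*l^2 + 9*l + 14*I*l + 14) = (-I*l^3 + 5*l^2 - 4*I*l + 20)/(l^3 + l^2*(9 - I) + l*(14 - 9*I) - 14*I)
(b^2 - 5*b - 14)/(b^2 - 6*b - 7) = (b + 2)/(b + 1)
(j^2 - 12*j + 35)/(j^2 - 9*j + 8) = (j^2 - 12*j + 35)/(j^2 - 9*j + 8)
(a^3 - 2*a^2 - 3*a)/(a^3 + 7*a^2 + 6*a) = (a - 3)/(a + 6)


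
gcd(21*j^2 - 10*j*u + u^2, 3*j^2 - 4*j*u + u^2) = -3*j + u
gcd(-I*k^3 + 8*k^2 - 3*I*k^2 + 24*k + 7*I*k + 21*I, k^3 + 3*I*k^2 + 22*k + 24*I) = k + I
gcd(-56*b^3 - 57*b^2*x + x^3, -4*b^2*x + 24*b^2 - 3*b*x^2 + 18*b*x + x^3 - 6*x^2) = b + x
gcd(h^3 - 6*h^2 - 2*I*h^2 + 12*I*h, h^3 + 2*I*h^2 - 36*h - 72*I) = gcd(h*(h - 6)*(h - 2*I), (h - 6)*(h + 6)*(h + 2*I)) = h - 6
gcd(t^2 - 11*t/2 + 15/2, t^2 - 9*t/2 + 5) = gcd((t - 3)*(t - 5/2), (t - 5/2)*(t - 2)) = t - 5/2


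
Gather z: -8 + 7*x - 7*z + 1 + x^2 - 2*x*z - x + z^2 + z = x^2 + 6*x + z^2 + z*(-2*x - 6) - 7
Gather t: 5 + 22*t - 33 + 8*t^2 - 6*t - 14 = 8*t^2 + 16*t - 42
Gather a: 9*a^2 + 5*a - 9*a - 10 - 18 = 9*a^2 - 4*a - 28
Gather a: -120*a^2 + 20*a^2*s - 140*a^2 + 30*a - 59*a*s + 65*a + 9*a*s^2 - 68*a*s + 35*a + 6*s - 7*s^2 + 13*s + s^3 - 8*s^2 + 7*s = a^2*(20*s - 260) + a*(9*s^2 - 127*s + 130) + s^3 - 15*s^2 + 26*s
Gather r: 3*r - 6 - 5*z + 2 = 3*r - 5*z - 4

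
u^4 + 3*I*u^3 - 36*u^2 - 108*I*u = u*(u - 6)*(u + 6)*(u + 3*I)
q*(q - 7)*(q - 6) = q^3 - 13*q^2 + 42*q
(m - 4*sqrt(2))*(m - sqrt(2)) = m^2 - 5*sqrt(2)*m + 8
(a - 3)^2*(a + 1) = a^3 - 5*a^2 + 3*a + 9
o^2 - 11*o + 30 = (o - 6)*(o - 5)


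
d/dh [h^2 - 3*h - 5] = 2*h - 3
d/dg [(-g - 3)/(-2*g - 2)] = -1/(g^2 + 2*g + 1)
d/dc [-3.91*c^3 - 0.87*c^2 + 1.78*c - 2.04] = -11.73*c^2 - 1.74*c + 1.78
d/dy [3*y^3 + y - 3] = 9*y^2 + 1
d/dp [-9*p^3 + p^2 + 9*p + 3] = -27*p^2 + 2*p + 9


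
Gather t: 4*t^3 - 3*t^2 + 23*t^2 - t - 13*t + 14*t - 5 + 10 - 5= 4*t^3 + 20*t^2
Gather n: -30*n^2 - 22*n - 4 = -30*n^2 - 22*n - 4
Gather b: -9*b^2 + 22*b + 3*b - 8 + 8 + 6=-9*b^2 + 25*b + 6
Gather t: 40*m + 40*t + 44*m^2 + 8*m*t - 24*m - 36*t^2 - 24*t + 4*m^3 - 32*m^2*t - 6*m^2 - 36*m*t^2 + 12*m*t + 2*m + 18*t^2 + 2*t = 4*m^3 + 38*m^2 + 18*m + t^2*(-36*m - 18) + t*(-32*m^2 + 20*m + 18)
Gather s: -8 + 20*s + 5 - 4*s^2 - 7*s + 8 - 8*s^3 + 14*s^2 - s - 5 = -8*s^3 + 10*s^2 + 12*s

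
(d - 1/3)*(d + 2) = d^2 + 5*d/3 - 2/3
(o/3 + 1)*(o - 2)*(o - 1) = o^3/3 - 7*o/3 + 2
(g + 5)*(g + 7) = g^2 + 12*g + 35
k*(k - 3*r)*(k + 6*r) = k^3 + 3*k^2*r - 18*k*r^2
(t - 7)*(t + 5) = t^2 - 2*t - 35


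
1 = 1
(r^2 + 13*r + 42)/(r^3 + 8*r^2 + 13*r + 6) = (r + 7)/(r^2 + 2*r + 1)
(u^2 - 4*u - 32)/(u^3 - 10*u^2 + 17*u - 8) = (u + 4)/(u^2 - 2*u + 1)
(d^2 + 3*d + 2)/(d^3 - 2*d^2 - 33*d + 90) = (d^2 + 3*d + 2)/(d^3 - 2*d^2 - 33*d + 90)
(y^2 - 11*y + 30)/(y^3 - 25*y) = (y - 6)/(y*(y + 5))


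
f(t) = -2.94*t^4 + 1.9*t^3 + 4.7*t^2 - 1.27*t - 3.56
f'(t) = -11.76*t^3 + 5.7*t^2 + 9.4*t - 1.27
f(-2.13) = -58.41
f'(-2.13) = 118.21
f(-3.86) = -690.58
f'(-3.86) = 723.72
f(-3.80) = -648.15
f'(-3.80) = 690.61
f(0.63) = -2.48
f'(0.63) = 3.97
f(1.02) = -1.13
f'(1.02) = 1.77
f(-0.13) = -3.32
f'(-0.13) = -2.37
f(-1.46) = -10.96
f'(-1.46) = 33.75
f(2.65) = -83.55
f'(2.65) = -155.18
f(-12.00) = -63558.56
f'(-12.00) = 21028.01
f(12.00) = -57022.64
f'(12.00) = -19388.95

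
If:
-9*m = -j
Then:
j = 9*m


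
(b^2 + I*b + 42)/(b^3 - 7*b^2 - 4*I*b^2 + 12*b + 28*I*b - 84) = (b + 7*I)/(b^2 + b*(-7 + 2*I) - 14*I)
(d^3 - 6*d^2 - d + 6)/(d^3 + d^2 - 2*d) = (d^2 - 5*d - 6)/(d*(d + 2))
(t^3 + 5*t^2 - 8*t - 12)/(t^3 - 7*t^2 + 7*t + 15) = (t^2 + 4*t - 12)/(t^2 - 8*t + 15)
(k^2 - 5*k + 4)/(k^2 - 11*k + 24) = (k^2 - 5*k + 4)/(k^2 - 11*k + 24)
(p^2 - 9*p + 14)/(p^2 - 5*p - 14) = (p - 2)/(p + 2)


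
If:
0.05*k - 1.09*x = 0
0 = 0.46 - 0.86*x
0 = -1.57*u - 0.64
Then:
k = 11.66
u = -0.41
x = 0.53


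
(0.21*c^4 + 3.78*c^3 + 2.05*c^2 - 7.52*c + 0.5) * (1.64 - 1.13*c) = -0.2373*c^5 - 3.927*c^4 + 3.8827*c^3 + 11.8596*c^2 - 12.8978*c + 0.82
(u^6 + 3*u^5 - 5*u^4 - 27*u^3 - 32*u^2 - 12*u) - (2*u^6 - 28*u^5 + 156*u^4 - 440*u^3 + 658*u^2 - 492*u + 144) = -u^6 + 31*u^5 - 161*u^4 + 413*u^3 - 690*u^2 + 480*u - 144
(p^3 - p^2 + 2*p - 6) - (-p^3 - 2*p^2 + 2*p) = 2*p^3 + p^2 - 6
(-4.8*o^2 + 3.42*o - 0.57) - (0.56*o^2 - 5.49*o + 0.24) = -5.36*o^2 + 8.91*o - 0.81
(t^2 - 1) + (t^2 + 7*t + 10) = 2*t^2 + 7*t + 9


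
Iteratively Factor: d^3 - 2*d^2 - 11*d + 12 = (d - 4)*(d^2 + 2*d - 3) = (d - 4)*(d - 1)*(d + 3)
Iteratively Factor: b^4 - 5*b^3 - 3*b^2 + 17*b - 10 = (b - 1)*(b^3 - 4*b^2 - 7*b + 10) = (b - 1)^2*(b^2 - 3*b - 10) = (b - 5)*(b - 1)^2*(b + 2)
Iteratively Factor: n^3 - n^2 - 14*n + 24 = (n + 4)*(n^2 - 5*n + 6) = (n - 2)*(n + 4)*(n - 3)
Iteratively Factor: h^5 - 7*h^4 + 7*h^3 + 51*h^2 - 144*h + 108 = (h + 3)*(h^4 - 10*h^3 + 37*h^2 - 60*h + 36) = (h - 3)*(h + 3)*(h^3 - 7*h^2 + 16*h - 12) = (h - 3)^2*(h + 3)*(h^2 - 4*h + 4) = (h - 3)^2*(h - 2)*(h + 3)*(h - 2)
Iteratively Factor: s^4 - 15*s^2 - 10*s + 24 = (s + 3)*(s^3 - 3*s^2 - 6*s + 8) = (s + 2)*(s + 3)*(s^2 - 5*s + 4) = (s - 4)*(s + 2)*(s + 3)*(s - 1)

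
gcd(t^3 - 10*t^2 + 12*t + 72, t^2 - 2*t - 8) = t + 2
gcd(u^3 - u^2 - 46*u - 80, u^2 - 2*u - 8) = u + 2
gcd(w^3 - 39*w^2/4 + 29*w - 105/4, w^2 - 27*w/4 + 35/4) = w^2 - 27*w/4 + 35/4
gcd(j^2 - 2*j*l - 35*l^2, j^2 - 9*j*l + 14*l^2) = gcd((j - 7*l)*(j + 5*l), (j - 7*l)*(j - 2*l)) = j - 7*l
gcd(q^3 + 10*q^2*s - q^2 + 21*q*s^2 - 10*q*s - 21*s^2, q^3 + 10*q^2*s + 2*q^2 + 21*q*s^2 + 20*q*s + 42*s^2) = q^2 + 10*q*s + 21*s^2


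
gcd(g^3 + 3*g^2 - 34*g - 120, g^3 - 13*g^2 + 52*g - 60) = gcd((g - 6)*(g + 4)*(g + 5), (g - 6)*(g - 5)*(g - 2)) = g - 6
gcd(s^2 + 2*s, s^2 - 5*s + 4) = 1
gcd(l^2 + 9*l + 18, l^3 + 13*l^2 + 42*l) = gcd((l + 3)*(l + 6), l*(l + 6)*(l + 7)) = l + 6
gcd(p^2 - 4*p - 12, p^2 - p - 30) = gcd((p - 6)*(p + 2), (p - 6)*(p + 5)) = p - 6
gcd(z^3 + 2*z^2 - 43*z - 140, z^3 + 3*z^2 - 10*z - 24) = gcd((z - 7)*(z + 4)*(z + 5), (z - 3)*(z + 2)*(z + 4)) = z + 4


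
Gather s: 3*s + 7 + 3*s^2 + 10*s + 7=3*s^2 + 13*s + 14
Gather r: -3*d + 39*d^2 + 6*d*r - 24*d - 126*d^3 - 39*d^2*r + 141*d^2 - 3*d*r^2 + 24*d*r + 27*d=-126*d^3 + 180*d^2 - 3*d*r^2 + r*(-39*d^2 + 30*d)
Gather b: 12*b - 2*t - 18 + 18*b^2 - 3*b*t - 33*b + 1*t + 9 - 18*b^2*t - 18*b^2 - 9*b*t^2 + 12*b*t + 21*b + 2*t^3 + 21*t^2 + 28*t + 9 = -18*b^2*t + b*(-9*t^2 + 9*t) + 2*t^3 + 21*t^2 + 27*t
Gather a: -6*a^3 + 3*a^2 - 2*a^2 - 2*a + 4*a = -6*a^3 + a^2 + 2*a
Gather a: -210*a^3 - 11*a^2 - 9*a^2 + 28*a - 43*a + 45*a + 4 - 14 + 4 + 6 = -210*a^3 - 20*a^2 + 30*a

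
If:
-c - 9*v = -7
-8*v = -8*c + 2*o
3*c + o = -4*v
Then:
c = 0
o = -28/9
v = 7/9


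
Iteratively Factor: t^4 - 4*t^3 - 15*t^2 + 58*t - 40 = (t - 2)*(t^3 - 2*t^2 - 19*t + 20) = (t - 2)*(t - 1)*(t^2 - t - 20) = (t - 2)*(t - 1)*(t + 4)*(t - 5)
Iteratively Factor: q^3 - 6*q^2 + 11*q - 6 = (q - 3)*(q^2 - 3*q + 2) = (q - 3)*(q - 1)*(q - 2)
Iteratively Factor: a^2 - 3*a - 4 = (a + 1)*(a - 4)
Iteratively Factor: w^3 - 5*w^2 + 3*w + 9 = (w + 1)*(w^2 - 6*w + 9) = (w - 3)*(w + 1)*(w - 3)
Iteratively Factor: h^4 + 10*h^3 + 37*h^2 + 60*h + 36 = (h + 3)*(h^3 + 7*h^2 + 16*h + 12) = (h + 2)*(h + 3)*(h^2 + 5*h + 6) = (h + 2)^2*(h + 3)*(h + 3)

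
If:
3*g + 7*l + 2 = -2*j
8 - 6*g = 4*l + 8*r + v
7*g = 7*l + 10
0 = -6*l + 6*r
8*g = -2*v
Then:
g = 88/49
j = -244/49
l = 18/49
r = 18/49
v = -352/49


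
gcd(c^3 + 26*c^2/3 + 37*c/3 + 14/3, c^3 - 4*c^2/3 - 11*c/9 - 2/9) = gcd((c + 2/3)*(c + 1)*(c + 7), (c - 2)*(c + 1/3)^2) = 1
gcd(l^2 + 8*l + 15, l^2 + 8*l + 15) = l^2 + 8*l + 15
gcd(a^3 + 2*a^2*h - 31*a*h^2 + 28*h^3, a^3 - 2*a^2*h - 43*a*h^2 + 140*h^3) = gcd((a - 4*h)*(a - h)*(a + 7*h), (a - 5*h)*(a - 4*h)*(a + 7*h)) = a^2 + 3*a*h - 28*h^2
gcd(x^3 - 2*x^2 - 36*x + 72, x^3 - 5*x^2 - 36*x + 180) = x^2 - 36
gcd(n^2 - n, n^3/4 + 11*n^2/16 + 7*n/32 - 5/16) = 1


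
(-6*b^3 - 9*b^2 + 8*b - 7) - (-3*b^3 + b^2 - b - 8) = -3*b^3 - 10*b^2 + 9*b + 1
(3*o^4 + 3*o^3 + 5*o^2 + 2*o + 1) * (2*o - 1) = 6*o^5 + 3*o^4 + 7*o^3 - o^2 - 1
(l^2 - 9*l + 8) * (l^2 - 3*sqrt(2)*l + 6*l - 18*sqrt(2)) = l^4 - 3*sqrt(2)*l^3 - 3*l^3 - 46*l^2 + 9*sqrt(2)*l^2 + 48*l + 138*sqrt(2)*l - 144*sqrt(2)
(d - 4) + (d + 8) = 2*d + 4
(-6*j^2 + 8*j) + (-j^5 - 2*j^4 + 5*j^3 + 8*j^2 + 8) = -j^5 - 2*j^4 + 5*j^3 + 2*j^2 + 8*j + 8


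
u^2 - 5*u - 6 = (u - 6)*(u + 1)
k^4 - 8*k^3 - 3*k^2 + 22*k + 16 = (k - 8)*(k - 2)*(k + 1)^2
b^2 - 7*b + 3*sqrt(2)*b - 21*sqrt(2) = (b - 7)*(b + 3*sqrt(2))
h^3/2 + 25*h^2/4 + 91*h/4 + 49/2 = (h/2 + 1)*(h + 7/2)*(h + 7)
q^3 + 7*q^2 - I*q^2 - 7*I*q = q*(q + 7)*(q - I)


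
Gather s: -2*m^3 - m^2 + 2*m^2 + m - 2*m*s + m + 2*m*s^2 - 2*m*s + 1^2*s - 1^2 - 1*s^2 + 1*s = -2*m^3 + m^2 + 2*m + s^2*(2*m - 1) + s*(2 - 4*m) - 1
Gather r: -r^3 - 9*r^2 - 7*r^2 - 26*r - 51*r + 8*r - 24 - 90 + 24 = -r^3 - 16*r^2 - 69*r - 90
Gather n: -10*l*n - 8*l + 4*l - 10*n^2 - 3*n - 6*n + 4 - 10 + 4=-4*l - 10*n^2 + n*(-10*l - 9) - 2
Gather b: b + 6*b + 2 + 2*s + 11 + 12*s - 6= 7*b + 14*s + 7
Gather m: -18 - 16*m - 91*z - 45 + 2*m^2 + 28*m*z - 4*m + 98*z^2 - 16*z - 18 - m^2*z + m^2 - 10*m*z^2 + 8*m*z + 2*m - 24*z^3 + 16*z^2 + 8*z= m^2*(3 - z) + m*(-10*z^2 + 36*z - 18) - 24*z^3 + 114*z^2 - 99*z - 81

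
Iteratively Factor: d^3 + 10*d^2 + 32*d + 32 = (d + 2)*(d^2 + 8*d + 16) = (d + 2)*(d + 4)*(d + 4)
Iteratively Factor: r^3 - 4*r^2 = (r - 4)*(r^2) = r*(r - 4)*(r)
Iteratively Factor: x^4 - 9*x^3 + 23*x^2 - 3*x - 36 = (x - 3)*(x^3 - 6*x^2 + 5*x + 12) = (x - 4)*(x - 3)*(x^2 - 2*x - 3) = (x - 4)*(x - 3)*(x + 1)*(x - 3)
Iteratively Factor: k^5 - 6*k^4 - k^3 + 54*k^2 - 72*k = (k - 2)*(k^4 - 4*k^3 - 9*k^2 + 36*k) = k*(k - 2)*(k^3 - 4*k^2 - 9*k + 36) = k*(k - 2)*(k + 3)*(k^2 - 7*k + 12) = k*(k - 4)*(k - 2)*(k + 3)*(k - 3)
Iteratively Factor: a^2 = (a)*(a)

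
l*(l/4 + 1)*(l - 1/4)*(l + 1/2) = l^4/4 + 17*l^3/16 + 7*l^2/32 - l/8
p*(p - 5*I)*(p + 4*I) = p^3 - I*p^2 + 20*p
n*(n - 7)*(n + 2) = n^3 - 5*n^2 - 14*n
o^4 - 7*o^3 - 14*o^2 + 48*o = o*(o - 8)*(o - 2)*(o + 3)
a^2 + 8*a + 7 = (a + 1)*(a + 7)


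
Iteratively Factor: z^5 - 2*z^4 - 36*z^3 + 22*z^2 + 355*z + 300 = (z - 5)*(z^4 + 3*z^3 - 21*z^2 - 83*z - 60) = (z - 5)*(z + 4)*(z^3 - z^2 - 17*z - 15) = (z - 5)^2*(z + 4)*(z^2 + 4*z + 3) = (z - 5)^2*(z + 3)*(z + 4)*(z + 1)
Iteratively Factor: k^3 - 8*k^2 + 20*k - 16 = (k - 2)*(k^2 - 6*k + 8) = (k - 2)^2*(k - 4)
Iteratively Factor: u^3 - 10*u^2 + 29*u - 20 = (u - 5)*(u^2 - 5*u + 4) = (u - 5)*(u - 4)*(u - 1)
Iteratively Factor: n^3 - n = (n - 1)*(n^2 + n) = (n - 1)*(n + 1)*(n)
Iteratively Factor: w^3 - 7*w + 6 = (w - 1)*(w^2 + w - 6) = (w - 2)*(w - 1)*(w + 3)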